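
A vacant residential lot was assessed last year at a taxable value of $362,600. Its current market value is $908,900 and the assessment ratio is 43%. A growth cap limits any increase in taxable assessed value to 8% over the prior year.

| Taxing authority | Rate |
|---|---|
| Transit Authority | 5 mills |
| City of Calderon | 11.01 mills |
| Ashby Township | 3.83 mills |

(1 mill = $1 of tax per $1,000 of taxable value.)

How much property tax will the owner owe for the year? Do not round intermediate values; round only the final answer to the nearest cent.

$7,754.01

Uncapped assessed value = $908,900 × 0.43 = $390,827
Cap limit = $362,600 × 1.08 = $391,608
Taxable assessed value = min($390,827, $391,608) = $390,827 (cap does not bind)
Transit Authority: $390,827 × 0.005 = $1,954.135
City of Calderon: $390,827 × 0.01101 = $4,303.00527
Ashby Township: $390,827 × 0.00383 = $1,496.86741
Total = $7,754.00768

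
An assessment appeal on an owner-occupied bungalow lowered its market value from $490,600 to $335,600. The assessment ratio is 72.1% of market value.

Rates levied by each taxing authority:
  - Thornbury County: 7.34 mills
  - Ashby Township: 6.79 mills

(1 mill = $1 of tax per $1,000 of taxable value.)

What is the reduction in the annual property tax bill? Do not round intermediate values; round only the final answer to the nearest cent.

$1,579.10

Old assessed value = $490,600 × 0.721 = $353,722.6
New assessed value = $335,600 × 0.721 = $241,967.6
Combined rate = 0.00734 + 0.00679 = 0.01413
Old tax = $353,722.6 × 0.01413 = $4,998.100338
New tax = $241,967.6 × 0.01413 = $3,419.002188
Reduction = $4,998.100338 − $3,419.002188 = $1,579.09815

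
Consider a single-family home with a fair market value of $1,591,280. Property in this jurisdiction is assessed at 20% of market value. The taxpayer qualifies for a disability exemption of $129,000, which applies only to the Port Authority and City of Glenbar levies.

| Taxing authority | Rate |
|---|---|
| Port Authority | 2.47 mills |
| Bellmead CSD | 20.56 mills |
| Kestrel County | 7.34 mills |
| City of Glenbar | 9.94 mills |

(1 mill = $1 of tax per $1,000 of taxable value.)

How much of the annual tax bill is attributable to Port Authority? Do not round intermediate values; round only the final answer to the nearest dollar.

$467

Assessed value = $1,591,280 × 0.2 = $318,256
Port Authority taxable value = $318,256 − $129,000 = $189,256
Port Authority levy = $189,256 × 0.00247 = $467.46232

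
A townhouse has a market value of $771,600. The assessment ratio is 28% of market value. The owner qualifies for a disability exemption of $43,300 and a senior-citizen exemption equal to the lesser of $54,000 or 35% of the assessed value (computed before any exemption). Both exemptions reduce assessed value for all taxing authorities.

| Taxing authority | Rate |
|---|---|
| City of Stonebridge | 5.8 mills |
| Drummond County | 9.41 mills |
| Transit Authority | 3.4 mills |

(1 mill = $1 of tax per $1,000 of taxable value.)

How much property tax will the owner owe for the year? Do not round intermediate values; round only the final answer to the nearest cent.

$2,209.90

Assessed value = $771,600 × 0.28 = $216,048
Senior-citizen exemption = min($54,000, 35% × $216,048) = min($54,000, $75,616.8) = $54,000 (dollar cap binds)
Taxable value = $216,048 − $43,300 − $54,000 = $118,748
City of Stonebridge: $118,748 × 0.0058 = $688.7384
Drummond County: $118,748 × 0.00941 = $1,117.41868
Transit Authority: $118,748 × 0.0034 = $403.7432
Total = $2,209.90028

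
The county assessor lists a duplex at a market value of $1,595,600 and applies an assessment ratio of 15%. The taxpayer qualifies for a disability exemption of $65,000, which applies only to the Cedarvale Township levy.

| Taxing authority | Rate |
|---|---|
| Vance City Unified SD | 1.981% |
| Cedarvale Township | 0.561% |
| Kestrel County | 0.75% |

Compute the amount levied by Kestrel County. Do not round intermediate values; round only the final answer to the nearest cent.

$1,795.05

Assessed value = $1,595,600 × 0.15 = $239,340
Kestrel County taxable value = $239,340 (exemption does not apply)
Kestrel County levy = $239,340 × 0.0075 = $1,795.05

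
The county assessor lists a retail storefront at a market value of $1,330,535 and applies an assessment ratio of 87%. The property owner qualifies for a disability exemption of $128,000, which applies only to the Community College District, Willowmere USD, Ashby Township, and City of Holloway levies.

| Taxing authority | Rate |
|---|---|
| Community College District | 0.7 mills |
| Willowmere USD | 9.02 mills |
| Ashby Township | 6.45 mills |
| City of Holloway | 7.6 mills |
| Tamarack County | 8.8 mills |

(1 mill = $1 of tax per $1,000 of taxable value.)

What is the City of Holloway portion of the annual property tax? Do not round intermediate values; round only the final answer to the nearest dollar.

$7,825

Assessed value = $1,330,535 × 0.87 = $1,157,565.45
City of Holloway taxable value = $1,157,565.45 − $128,000 = $1,029,565.45
City of Holloway levy = $1,029,565.45 × 0.0076 = $7,824.69742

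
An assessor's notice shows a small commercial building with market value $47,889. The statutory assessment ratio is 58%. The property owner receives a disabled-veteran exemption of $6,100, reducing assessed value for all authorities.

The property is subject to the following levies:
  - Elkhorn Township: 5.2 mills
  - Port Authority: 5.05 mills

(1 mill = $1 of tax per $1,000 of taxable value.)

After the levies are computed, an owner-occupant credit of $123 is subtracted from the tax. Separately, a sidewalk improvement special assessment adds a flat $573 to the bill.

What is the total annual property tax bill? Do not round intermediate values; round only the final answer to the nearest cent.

Assessed value = $47,889 × 0.58 = $27,775.62
Taxable value = $27,775.62 − $6,100 = $21,675.62
Elkhorn Township: $21,675.62 × 0.0052 = $112.713224
Port Authority: $21,675.62 × 0.00505 = $109.461881
Levies subtotal = $222.175105
After credit = $222.175105 − $123 = $99.175105
Total = $99.175105 + $573 = $672.175105

$672.18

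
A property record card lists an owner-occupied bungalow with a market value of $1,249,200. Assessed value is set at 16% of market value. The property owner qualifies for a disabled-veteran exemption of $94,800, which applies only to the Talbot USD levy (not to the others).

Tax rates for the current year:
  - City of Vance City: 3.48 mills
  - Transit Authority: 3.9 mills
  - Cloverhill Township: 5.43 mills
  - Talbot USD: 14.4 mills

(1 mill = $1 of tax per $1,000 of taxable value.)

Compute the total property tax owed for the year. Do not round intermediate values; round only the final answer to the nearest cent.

$4,073.40

Assessed value = $1,249,200 × 0.16 = $199,872
City of Vance City: $199,872 × 0.00348 = $695.55456
Transit Authority: $199,872 × 0.0039 = $779.5008
Cloverhill Township: $199,872 × 0.00543 = $1,085.30496
Talbot USD: ($199,872 − $94,800) × 0.0144 = $105,072 × 0.0144 = $1,513.0368
Total = $4,073.39712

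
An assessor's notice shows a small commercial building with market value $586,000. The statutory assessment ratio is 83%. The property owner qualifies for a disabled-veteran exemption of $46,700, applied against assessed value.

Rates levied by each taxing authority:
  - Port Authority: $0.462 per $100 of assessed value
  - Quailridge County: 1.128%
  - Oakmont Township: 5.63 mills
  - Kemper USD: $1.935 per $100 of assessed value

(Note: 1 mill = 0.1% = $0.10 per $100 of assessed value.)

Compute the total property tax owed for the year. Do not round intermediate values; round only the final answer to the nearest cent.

Assessed value = $586,000 × 0.83 = $486,380
Taxable value = $486,380 − $46,700 = $439,680
Port Authority: $439,680 × 0.00462 = $2,031.3216
Quailridge County: $439,680 × 0.01128 = $4,959.5904
Oakmont Township: $439,680 × 0.00563 = $2,475.3984
Kemper USD: $439,680 × 0.01935 = $8,507.808
Total = $17,974.1184

$17,974.12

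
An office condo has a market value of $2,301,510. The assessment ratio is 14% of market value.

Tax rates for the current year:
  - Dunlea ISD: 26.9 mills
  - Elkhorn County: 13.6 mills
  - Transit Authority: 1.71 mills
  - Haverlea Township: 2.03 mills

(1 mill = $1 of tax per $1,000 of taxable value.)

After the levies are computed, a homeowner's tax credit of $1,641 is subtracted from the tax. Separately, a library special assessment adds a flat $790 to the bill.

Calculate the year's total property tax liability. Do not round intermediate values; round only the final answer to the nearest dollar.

Assessed value = $2,301,510 × 0.14 = $322,211.4
Dunlea ISD: $322,211.4 × 0.0269 = $8,667.48666
Elkhorn County: $322,211.4 × 0.0136 = $4,382.07504
Transit Authority: $322,211.4 × 0.00171 = $550.981494
Haverlea Township: $322,211.4 × 0.00203 = $654.089142
Levies subtotal = $14,254.632336
After credit = $14,254.632336 − $1,641 = $12,613.632336
Total = $12,613.632336 + $790 = $13,403.632336

$13,404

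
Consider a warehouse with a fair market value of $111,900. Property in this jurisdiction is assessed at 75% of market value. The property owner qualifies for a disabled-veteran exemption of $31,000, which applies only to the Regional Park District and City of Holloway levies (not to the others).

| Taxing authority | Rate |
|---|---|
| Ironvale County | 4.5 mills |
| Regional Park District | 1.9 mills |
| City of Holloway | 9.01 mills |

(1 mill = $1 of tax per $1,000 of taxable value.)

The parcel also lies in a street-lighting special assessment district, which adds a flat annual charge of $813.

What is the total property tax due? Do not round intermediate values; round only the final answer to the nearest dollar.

$1,768

Assessed value = $111,900 × 0.75 = $83,925
Ironvale County: $83,925 × 0.0045 = $377.6625
Regional Park District: ($83,925 − $31,000) × 0.0019 = $52,925 × 0.0019 = $100.5575
City of Holloway: ($83,925 − $31,000) × 0.00901 = $52,925 × 0.00901 = $476.85425
Levies subtotal = $955.07425
Total = $955.07425 + $813 = $1,768.07425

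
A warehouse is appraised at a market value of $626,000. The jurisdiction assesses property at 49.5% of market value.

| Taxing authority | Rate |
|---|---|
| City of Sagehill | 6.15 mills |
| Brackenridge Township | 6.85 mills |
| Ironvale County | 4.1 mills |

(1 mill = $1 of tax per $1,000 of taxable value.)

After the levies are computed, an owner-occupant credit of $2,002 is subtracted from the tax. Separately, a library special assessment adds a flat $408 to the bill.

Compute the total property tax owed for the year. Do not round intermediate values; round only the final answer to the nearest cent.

Assessed value = $626,000 × 0.495 = $309,870
City of Sagehill: $309,870 × 0.00615 = $1,905.7005
Brackenridge Township: $309,870 × 0.00685 = $2,122.6095
Ironvale County: $309,870 × 0.0041 = $1,270.467
Levies subtotal = $5,298.777
After credit = $5,298.777 − $2,002 = $3,296.777
Total = $3,296.777 + $408 = $3,704.777

$3,704.78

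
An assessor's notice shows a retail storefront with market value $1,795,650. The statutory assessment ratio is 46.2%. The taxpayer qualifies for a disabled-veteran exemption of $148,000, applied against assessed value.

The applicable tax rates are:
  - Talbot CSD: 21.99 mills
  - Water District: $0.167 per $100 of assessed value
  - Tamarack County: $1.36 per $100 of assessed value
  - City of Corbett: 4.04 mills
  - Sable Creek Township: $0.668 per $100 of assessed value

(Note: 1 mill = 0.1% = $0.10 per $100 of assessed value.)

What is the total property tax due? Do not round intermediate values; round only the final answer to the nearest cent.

Assessed value = $1,795,650 × 0.462 = $829,590.3
Taxable value = $829,590.3 − $148,000 = $681,590.3
Talbot CSD: $681,590.3 × 0.02199 = $14,988.170697
Water District: $681,590.3 × 0.00167 = $1,138.255801
Tamarack County: $681,590.3 × 0.0136 = $9,269.62808
City of Corbett: $681,590.3 × 0.00404 = $2,753.624812
Sable Creek Township: $681,590.3 × 0.00668 = $4,553.023204
Total = $32,702.702594

$32,702.70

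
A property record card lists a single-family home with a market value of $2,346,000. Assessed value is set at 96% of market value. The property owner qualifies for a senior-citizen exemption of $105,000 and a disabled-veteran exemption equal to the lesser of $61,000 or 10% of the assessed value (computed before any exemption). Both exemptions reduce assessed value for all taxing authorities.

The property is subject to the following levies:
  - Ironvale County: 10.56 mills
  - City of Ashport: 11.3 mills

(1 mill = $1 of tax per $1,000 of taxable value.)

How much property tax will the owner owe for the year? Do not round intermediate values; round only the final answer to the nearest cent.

$45,603.46

Assessed value = $2,346,000 × 0.96 = $2,252,160
Disabled-veteran exemption = min($61,000, 10% × $2,252,160) = min($61,000, $225,216) = $61,000 (dollar cap binds)
Taxable value = $2,252,160 − $105,000 − $61,000 = $2,086,160
Ironvale County: $2,086,160 × 0.01056 = $22,029.8496
City of Ashport: $2,086,160 × 0.0113 = $23,573.608
Total = $45,603.4576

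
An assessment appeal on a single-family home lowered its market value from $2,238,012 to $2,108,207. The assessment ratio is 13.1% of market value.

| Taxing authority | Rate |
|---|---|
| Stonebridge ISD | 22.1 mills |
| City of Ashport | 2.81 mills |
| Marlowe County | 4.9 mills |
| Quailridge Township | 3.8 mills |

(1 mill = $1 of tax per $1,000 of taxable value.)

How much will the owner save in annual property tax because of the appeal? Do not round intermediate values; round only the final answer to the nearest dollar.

Old assessed value = $2,238,012 × 0.131 = $293,179.572
New assessed value = $2,108,207 × 0.131 = $276,175.117
Combined rate = 0.0221 + 0.00281 + 0.0049 + 0.0038 = 0.03361
Old tax = $293,179.572 × 0.03361 = $9,853.76541492
New tax = $276,175.117 × 0.03361 = $9,282.24568237
Reduction = $9,853.76541492 − $9,282.24568237 = $571.51973255

$572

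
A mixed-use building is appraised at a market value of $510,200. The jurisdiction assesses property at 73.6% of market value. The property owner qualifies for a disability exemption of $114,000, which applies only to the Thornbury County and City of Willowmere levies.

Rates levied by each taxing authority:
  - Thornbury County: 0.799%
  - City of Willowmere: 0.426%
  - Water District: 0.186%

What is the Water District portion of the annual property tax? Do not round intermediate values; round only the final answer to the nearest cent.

Assessed value = $510,200 × 0.736 = $375,507.2
Water District taxable value = $375,507.2 (exemption does not apply)
Water District levy = $375,507.2 × 0.00186 = $698.443392

$698.44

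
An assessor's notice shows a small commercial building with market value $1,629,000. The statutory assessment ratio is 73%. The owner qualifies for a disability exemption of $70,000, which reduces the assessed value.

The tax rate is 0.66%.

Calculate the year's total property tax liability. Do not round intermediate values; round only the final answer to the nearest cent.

$7,386.52

Assessed value = $1,629,000 × 0.73 = $1,189,170
Taxable value = $1,189,170 − $70,000 = $1,119,170
Tax = $1,119,170 × 0.0066 = $7,386.522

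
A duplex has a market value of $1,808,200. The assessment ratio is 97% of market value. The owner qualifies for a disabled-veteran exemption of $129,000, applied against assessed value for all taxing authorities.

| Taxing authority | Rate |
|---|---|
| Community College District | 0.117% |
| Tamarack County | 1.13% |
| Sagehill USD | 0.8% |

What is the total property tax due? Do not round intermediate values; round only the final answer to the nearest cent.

$33,262.81

Assessed value = $1,808,200 × 0.97 = $1,753,954
Taxable value = $1,753,954 − $129,000 = $1,624,954
Community College District: $1,624,954 × 0.00117 = $1,901.19618
Tamarack County: $1,624,954 × 0.0113 = $18,361.9802
Sagehill USD: $1,624,954 × 0.008 = $12,999.632
Total = $1,901.19618 + $18,361.9802 + $12,999.632 = $33,262.80838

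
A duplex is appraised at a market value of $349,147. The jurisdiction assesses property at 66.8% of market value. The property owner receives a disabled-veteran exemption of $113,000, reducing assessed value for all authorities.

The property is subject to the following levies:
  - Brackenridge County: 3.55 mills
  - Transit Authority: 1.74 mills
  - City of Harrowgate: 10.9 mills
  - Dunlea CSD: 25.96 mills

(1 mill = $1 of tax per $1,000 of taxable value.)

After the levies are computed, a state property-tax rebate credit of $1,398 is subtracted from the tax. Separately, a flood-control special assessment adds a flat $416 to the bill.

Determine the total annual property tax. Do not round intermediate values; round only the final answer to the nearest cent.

$4,085.70

Assessed value = $349,147 × 0.668 = $233,230.196
Taxable value = $233,230.196 − $113,000 = $120,230.196
Brackenridge County: $120,230.196 × 0.00355 = $426.8171958
Transit Authority: $120,230.196 × 0.00174 = $209.20054104
City of Harrowgate: $120,230.196 × 0.0109 = $1,310.5091364
Dunlea CSD: $120,230.196 × 0.02596 = $3,121.17588816
Levies subtotal = $5,067.7027614
After credit = $5,067.7027614 − $1,398 = $3,669.7027614
Total = $3,669.7027614 + $416 = $4,085.7027614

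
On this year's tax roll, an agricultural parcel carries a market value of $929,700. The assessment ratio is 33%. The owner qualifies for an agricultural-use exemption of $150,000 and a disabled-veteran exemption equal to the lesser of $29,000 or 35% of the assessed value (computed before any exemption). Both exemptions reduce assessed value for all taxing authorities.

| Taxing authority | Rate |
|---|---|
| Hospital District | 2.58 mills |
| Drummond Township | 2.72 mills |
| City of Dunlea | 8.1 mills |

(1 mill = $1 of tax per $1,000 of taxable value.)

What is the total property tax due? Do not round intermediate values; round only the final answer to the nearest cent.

$1,712.53

Assessed value = $929,700 × 0.33 = $306,801
Disabled-veteran exemption = min($29,000, 35% × $306,801) = min($29,000, $107,380.35) = $29,000 (dollar cap binds)
Taxable value = $306,801 − $150,000 − $29,000 = $127,801
Hospital District: $127,801 × 0.00258 = $329.72658
Drummond Township: $127,801 × 0.00272 = $347.61872
City of Dunlea: $127,801 × 0.0081 = $1,035.1881
Total = $1,712.5334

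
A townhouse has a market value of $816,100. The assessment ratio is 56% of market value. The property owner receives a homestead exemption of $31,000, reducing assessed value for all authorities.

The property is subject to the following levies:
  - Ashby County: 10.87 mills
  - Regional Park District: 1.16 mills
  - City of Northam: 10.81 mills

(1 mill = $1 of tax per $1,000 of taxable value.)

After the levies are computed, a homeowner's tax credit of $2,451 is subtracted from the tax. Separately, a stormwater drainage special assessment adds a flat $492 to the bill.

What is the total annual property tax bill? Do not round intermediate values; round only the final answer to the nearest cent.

$7,771.21

Assessed value = $816,100 × 0.56 = $457,016
Taxable value = $457,016 − $31,000 = $426,016
Ashby County: $426,016 × 0.01087 = $4,630.79392
Regional Park District: $426,016 × 0.00116 = $494.17856
City of Northam: $426,016 × 0.01081 = $4,605.23296
Levies subtotal = $9,730.20544
After credit = $9,730.20544 − $2,451 = $7,279.20544
Total = $7,279.20544 + $492 = $7,771.20544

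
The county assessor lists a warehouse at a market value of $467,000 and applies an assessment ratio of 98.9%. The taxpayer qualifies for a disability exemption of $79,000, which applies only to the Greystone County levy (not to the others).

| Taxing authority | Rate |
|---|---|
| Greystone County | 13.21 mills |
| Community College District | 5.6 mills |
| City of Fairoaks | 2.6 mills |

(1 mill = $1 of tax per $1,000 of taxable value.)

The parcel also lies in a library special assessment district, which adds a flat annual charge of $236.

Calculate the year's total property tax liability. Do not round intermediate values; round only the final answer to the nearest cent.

$9,080.90

Assessed value = $467,000 × 0.989 = $461,863
Greystone County: ($461,863 − $79,000) × 0.01321 = $382,863 × 0.01321 = $5,057.62023
Community College District: $461,863 × 0.0056 = $2,586.4328
City of Fairoaks: $461,863 × 0.0026 = $1,200.8438
Levies subtotal = $8,844.89683
Total = $8,844.89683 + $236 = $9,080.89683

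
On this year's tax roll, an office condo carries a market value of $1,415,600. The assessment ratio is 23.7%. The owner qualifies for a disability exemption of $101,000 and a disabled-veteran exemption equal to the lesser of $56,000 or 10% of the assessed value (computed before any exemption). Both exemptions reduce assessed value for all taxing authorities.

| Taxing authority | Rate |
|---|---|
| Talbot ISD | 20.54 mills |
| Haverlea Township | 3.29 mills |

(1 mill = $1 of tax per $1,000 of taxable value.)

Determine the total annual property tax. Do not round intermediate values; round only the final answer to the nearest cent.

$4,788.58

Assessed value = $1,415,600 × 0.237 = $335,497.2
Disabled-veteran exemption = min($56,000, 10% × $335,497.2) = min($56,000, $33,549.72) = $33,549.72 (percentage binds)
Taxable value = $335,497.2 − $101,000 − $33,549.72 = $200,947.48
Talbot ISD: $200,947.48 × 0.02054 = $4,127.4612392
Haverlea Township: $200,947.48 × 0.00329 = $661.1172092
Total = $4,788.5784484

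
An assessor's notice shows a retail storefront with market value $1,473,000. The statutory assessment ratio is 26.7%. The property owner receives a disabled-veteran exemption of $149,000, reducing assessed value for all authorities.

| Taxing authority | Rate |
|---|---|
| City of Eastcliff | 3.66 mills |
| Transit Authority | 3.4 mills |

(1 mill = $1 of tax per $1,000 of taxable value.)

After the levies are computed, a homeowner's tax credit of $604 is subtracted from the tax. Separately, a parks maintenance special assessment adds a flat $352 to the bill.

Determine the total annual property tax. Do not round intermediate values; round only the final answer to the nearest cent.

$1,472.69

Assessed value = $1,473,000 × 0.267 = $393,291
Taxable value = $393,291 − $149,000 = $244,291
City of Eastcliff: $244,291 × 0.00366 = $894.10506
Transit Authority: $244,291 × 0.0034 = $830.5894
Levies subtotal = $1,724.69446
After credit = $1,724.69446 − $604 = $1,120.69446
Total = $1,120.69446 + $352 = $1,472.69446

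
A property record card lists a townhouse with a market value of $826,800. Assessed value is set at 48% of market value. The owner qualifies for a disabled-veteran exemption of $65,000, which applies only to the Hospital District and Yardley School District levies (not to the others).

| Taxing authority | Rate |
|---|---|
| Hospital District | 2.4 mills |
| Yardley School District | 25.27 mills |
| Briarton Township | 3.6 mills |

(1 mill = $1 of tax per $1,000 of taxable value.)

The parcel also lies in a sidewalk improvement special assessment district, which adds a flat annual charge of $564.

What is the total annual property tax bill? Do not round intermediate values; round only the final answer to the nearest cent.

$11,175.39

Assessed value = $826,800 × 0.48 = $396,864
Hospital District: ($396,864 − $65,000) × 0.0024 = $331,864 × 0.0024 = $796.4736
Yardley School District: ($396,864 − $65,000) × 0.02527 = $331,864 × 0.02527 = $8,386.20328
Briarton Township: $396,864 × 0.0036 = $1,428.7104
Levies subtotal = $10,611.38728
Total = $10,611.38728 + $564 = $11,175.38728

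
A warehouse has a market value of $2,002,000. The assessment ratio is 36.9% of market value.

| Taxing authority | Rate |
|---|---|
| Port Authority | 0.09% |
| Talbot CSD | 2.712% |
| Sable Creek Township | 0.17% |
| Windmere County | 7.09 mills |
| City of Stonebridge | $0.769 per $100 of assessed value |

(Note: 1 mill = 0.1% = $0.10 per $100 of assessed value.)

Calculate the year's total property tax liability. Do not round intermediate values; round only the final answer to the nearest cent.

$32,873.84

Assessed value = $2,002,000 × 0.369 = $738,738
Port Authority: $738,738 × 0.0009 = $664.8642
Talbot CSD: $738,738 × 0.02712 = $20,034.57456
Sable Creek Township: $738,738 × 0.0017 = $1,255.8546
Windmere County: $738,738 × 0.00709 = $5,237.65242
City of Stonebridge: $738,738 × 0.00769 = $5,680.89522
Total = $32,873.841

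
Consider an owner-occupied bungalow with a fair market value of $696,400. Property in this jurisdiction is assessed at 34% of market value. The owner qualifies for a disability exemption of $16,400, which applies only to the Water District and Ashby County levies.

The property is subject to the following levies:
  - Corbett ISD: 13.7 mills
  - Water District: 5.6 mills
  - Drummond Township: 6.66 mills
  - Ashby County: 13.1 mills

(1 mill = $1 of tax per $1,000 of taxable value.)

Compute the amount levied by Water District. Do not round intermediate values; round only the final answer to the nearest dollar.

$1,234

Assessed value = $696,400 × 0.34 = $236,776
Water District taxable value = $236,776 − $16,400 = $220,376
Water District levy = $220,376 × 0.0056 = $1,234.1056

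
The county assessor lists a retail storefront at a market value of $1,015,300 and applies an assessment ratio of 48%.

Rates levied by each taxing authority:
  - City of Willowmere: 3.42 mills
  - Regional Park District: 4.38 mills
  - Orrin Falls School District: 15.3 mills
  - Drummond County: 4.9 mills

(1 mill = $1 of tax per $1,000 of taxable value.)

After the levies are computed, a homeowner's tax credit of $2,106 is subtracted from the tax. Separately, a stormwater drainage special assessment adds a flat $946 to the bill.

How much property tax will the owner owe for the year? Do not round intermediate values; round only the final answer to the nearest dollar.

Assessed value = $1,015,300 × 0.48 = $487,344
City of Willowmere: $487,344 × 0.00342 = $1,666.71648
Regional Park District: $487,344 × 0.00438 = $2,134.56672
Orrin Falls School District: $487,344 × 0.0153 = $7,456.3632
Drummond County: $487,344 × 0.0049 = $2,387.9856
Levies subtotal = $13,645.632
After credit = $13,645.632 − $2,106 = $11,539.632
Total = $11,539.632 + $946 = $12,485.632

$12,486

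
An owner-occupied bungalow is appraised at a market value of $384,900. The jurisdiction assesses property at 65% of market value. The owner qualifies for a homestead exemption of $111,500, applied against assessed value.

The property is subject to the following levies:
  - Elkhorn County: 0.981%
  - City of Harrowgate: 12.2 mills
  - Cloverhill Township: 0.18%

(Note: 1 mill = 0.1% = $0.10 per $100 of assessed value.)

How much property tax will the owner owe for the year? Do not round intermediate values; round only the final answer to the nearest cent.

$3,302.09

Assessed value = $384,900 × 0.65 = $250,185
Taxable value = $250,185 − $111,500 = $138,685
Elkhorn County: $138,685 × 0.00981 = $1,360.49985
City of Harrowgate: $138,685 × 0.0122 = $1,691.957
Cloverhill Township: $138,685 × 0.0018 = $249.633
Total = $3,302.08985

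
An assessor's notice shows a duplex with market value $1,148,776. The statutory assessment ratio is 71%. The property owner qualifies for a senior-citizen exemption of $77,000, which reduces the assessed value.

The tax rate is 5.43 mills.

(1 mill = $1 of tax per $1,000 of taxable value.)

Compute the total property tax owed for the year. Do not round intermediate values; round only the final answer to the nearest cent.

Assessed value = $1,148,776 × 0.71 = $815,630.96
Taxable value = $815,630.96 − $77,000 = $738,630.96
Tax = $738,630.96 × 0.00543 = $4,010.7661128

$4,010.77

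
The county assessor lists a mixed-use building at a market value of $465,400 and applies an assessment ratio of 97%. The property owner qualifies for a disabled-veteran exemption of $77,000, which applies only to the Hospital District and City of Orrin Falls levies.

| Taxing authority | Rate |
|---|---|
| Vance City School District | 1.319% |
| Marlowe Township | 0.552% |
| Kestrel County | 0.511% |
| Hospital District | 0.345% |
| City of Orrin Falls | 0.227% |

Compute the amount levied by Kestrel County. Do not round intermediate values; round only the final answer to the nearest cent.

$2,306.85

Assessed value = $465,400 × 0.97 = $451,438
Kestrel County taxable value = $451,438 (exemption does not apply)
Kestrel County levy = $451,438 × 0.00511 = $2,306.84818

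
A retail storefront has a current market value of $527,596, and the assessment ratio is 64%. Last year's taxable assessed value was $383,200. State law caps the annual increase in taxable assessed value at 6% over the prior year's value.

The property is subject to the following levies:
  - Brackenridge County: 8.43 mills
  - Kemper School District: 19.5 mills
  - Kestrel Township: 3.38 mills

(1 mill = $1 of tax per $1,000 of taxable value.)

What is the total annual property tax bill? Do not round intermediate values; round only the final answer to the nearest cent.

Uncapped assessed value = $527,596 × 0.64 = $337,661.44
Cap limit = $383,200 × 1.06 = $406,192
Taxable assessed value = min($337,661.44, $406,192) = $337,661.44 (cap does not bind)
Brackenridge County: $337,661.44 × 0.00843 = $2,846.4859392
Kemper School District: $337,661.44 × 0.0195 = $6,584.39808
Kestrel Township: $337,661.44 × 0.00338 = $1,141.2956672
Total = $10,572.1796864

$10,572.18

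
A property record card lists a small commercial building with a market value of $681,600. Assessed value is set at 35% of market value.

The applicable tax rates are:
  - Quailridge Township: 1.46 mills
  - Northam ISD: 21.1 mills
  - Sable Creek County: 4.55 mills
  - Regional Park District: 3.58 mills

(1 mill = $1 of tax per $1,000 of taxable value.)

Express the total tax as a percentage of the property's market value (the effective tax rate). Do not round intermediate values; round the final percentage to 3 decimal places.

Assessed value = $681,600 × 0.35 = $238,560
Quailridge Township: $238,560 × 0.00146 = $348.2976
Northam ISD: $238,560 × 0.0211 = $5,033.616
Sable Creek County: $238,560 × 0.00455 = $1,085.448
Regional Park District: $238,560 × 0.00358 = $854.0448
Total tax = $7,321.4064
Effective rate = $7,321.4064 ÷ $681,600 = 1.074% of market value

1.074%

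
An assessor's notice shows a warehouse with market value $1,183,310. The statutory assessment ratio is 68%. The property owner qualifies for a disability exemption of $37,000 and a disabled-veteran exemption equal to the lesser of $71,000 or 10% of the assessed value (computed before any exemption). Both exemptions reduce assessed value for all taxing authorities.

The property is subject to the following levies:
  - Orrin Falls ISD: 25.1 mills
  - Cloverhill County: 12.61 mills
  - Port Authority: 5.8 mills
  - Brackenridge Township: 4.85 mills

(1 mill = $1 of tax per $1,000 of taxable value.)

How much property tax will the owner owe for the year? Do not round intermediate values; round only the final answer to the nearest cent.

$33,690.03

Assessed value = $1,183,310 × 0.68 = $804,650.8
Disabled-veteran exemption = min($71,000, 10% × $804,650.8) = min($71,000, $80,465.08) = $71,000 (dollar cap binds)
Taxable value = $804,650.8 − $37,000 − $71,000 = $696,650.8
Orrin Falls ISD: $696,650.8 × 0.0251 = $17,485.93508
Cloverhill County: $696,650.8 × 0.01261 = $8,784.766588
Port Authority: $696,650.8 × 0.0058 = $4,040.57464
Brackenridge Township: $696,650.8 × 0.00485 = $3,378.75638
Total = $33,690.032688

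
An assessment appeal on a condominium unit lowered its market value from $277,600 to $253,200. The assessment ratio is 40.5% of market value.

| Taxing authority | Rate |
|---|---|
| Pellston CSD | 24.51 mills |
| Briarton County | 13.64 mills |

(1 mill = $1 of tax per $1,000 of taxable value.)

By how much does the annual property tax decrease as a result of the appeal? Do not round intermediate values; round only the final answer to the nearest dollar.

$377

Old assessed value = $277,600 × 0.405 = $112,428
New assessed value = $253,200 × 0.405 = $102,546
Combined rate = 0.02451 + 0.01364 = 0.03815
Old tax = $112,428 × 0.03815 = $4,289.1282
New tax = $102,546 × 0.03815 = $3,912.1299
Reduction = $4,289.1282 − $3,912.1299 = $376.9983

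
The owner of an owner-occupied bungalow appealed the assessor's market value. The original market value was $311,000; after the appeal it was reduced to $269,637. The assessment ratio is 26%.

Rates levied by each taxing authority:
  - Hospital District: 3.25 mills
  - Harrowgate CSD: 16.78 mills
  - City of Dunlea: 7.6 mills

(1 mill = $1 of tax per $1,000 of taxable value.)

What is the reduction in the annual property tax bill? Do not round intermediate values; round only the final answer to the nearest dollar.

Old assessed value = $311,000 × 0.26 = $80,860
New assessed value = $269,637 × 0.26 = $70,105.62
Combined rate = 0.00325 + 0.01678 + 0.0076 = 0.02763
Old tax = $80,860 × 0.02763 = $2,234.1618
New tax = $70,105.62 × 0.02763 = $1,937.0182806
Reduction = $2,234.1618 − $1,937.0182806 = $297.1435194

$297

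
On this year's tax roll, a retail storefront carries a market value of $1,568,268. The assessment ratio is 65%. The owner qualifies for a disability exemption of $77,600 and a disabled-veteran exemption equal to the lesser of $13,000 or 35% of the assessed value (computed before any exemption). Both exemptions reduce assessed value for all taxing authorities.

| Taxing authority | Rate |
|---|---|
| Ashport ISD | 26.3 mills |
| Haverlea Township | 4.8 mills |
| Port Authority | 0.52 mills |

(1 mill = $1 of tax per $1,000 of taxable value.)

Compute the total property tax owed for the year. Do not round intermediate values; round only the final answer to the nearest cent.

$29,367.84

Assessed value = $1,568,268 × 0.65 = $1,019,374.2
Disabled-veteran exemption = min($13,000, 35% × $1,019,374.2) = min($13,000, $356,780.97) = $13,000 (dollar cap binds)
Taxable value = $1,019,374.2 − $77,600 − $13,000 = $928,774.2
Ashport ISD: $928,774.2 × 0.0263 = $24,426.76146
Haverlea Township: $928,774.2 × 0.0048 = $4,458.11616
Port Authority: $928,774.2 × 0.00052 = $482.962584
Total = $29,367.840204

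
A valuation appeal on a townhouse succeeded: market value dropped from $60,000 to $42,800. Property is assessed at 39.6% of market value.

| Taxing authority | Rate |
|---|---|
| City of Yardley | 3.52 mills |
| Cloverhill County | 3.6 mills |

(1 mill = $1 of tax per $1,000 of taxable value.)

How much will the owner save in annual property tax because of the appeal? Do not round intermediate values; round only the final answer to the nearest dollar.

Old assessed value = $60,000 × 0.396 = $23,760
New assessed value = $42,800 × 0.396 = $16,948.8
Combined rate = 0.00352 + 0.0036 = 0.00712
Old tax = $23,760 × 0.00712 = $169.1712
New tax = $16,948.8 × 0.00712 = $120.675456
Reduction = $169.1712 − $120.675456 = $48.495744

$48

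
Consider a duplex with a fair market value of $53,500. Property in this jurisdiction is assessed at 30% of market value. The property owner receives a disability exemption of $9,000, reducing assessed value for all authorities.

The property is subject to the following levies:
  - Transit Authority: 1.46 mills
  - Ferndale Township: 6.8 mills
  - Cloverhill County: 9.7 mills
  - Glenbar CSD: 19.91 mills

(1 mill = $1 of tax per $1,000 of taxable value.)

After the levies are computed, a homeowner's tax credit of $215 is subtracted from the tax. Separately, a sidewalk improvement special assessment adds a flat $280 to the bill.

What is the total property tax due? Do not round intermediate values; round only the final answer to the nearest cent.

$331.98

Assessed value = $53,500 × 0.3 = $16,050
Taxable value = $16,050 − $9,000 = $7,050
Transit Authority: $7,050 × 0.00146 = $10.293
Ferndale Township: $7,050 × 0.0068 = $47.94
Cloverhill County: $7,050 × 0.0097 = $68.385
Glenbar CSD: $7,050 × 0.01991 = $140.3655
Levies subtotal = $266.9835
After credit = $266.9835 − $215 = $51.9835
Total = $51.9835 + $280 = $331.9835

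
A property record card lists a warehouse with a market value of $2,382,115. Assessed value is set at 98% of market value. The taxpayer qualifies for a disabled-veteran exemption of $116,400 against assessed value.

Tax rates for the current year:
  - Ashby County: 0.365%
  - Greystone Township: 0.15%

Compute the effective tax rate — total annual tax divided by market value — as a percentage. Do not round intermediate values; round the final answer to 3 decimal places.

Assessed value = $2,382,115 × 0.98 = $2,334,472.7
Taxable value = $2,334,472.7 − $116,400 = $2,218,072.7
Ashby County: $2,218,072.7 × 0.00365 = $8,095.965355
Greystone Township: $2,218,072.7 × 0.0015 = $3,327.10905
Total tax = $11,423.074405
Effective rate = $11,423.074405 ÷ $2,382,115 = 0.480% of market value

0.480%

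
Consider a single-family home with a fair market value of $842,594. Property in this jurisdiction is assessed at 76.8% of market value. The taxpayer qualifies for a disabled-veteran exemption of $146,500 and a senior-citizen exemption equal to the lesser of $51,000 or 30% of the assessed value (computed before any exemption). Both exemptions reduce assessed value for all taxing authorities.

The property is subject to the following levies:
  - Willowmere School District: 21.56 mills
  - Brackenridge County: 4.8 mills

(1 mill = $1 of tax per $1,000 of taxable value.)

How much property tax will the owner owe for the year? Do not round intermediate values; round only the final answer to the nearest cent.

Assessed value = $842,594 × 0.768 = $647,112.192
Senior-citizen exemption = min($51,000, 30% × $647,112.192) = min($51,000, $194,133.6576) = $51,000 (dollar cap binds)
Taxable value = $647,112.192 − $146,500 − $51,000 = $449,612.192
Willowmere School District: $449,612.192 × 0.02156 = $9,693.63885952
Brackenridge County: $449,612.192 × 0.0048 = $2,158.1385216
Total = $11,851.77738112

$11,851.78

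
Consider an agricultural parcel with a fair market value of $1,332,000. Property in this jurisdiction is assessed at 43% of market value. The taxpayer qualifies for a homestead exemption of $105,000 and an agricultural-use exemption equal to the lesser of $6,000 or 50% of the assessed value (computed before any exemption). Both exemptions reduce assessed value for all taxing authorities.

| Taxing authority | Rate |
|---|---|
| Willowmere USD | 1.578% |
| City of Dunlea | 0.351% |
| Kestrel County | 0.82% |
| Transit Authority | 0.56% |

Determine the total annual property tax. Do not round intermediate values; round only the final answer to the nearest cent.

$15,279.64

Assessed value = $1,332,000 × 0.43 = $572,760
Agricultural-use exemption = min($6,000, 50% × $572,760) = min($6,000, $286,380) = $6,000 (dollar cap binds)
Taxable value = $572,760 − $105,000 − $6,000 = $461,760
Willowmere USD: $461,760 × 0.01578 = $7,286.5728
City of Dunlea: $461,760 × 0.00351 = $1,620.7776
Kestrel County: $461,760 × 0.0082 = $3,786.432
Transit Authority: $461,760 × 0.0056 = $2,585.856
Total = $15,279.6384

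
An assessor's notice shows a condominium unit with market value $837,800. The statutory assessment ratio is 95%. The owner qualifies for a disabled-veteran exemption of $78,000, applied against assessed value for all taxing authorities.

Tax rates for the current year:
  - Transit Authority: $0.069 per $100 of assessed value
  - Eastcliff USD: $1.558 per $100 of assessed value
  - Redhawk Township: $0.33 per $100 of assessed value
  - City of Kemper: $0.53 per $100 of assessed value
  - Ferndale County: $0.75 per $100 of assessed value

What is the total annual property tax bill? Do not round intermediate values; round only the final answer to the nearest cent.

$23,238.75

Assessed value = $837,800 × 0.95 = $795,910
Taxable value = $795,910 − $78,000 = $717,910
Transit Authority: $717,910 × 0.00069 = $495.3579
Eastcliff USD: $717,910 × 0.01558 = $11,185.0378
Redhawk Township: $717,910 × 0.0033 = $2,369.103
City of Kemper: $717,910 × 0.0053 = $3,804.923
Ferndale County: $717,910 × 0.0075 = $5,384.325
Total = $495.3579 + $11,185.0378 + $2,369.103 + $3,804.923 + $5,384.325 = $23,238.7467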